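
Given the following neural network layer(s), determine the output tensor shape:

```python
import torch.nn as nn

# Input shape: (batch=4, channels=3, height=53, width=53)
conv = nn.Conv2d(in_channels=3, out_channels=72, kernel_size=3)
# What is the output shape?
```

Input: (4, 3, 53, 53) -> Output: (4, 72, 51, 51)

Answer: (4, 72, 51, 51)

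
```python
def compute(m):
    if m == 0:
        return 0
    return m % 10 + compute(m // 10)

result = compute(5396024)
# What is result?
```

Sum of digits of 5396024: 4 + 2 + 0 + 6 + 9 + 3 + 5 = 29

Answer: 29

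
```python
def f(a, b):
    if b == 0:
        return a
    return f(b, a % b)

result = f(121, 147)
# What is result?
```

f(121, 147) -> f(147, 121) -> f(121, 26) -> f(26, 17) -> f(17, 9) -> f(9, 8) -> f(8, 1) -> f(1, 0) -> 1

Answer: 1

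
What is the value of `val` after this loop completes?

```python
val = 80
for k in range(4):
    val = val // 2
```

Halve 4 times: 80 // 2^4 = 5
`val` takes the values: 80 → 40 → 20 → 10 → 5

Answer: 5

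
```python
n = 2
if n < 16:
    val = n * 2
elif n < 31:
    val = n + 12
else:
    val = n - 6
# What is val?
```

Trace:
`n = 2` → n = 2
`if n < 16: ...` → n < 16 is True → val = 4
So val = 4

Answer: 4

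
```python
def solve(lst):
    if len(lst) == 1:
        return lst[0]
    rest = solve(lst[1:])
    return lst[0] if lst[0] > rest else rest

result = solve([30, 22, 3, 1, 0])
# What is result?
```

Recursive max over [30, 22, 3, 1, 0] = 30

Answer: 30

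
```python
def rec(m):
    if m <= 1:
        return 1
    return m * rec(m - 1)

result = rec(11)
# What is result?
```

rec(11) = 11 * 10 * 9 * 8 * 7 * 6 * 5 * 4 * 3 * 2 * 1 = 39916800

Answer: 39916800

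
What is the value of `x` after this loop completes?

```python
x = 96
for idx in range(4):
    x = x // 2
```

Halve 4 times: 96 // 2^4 = 6
`x` takes the values: 96 → 48 → 24 → 12 → 6

Answer: 6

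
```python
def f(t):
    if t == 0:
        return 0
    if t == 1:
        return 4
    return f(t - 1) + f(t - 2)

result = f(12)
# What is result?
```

Build up from base cases: f(0)=0, f(1)=4, f(2)=4, f(3)=8, f(4)=12, f(5)=20, f(6)=32, ..., f(12)=576

Answer: 576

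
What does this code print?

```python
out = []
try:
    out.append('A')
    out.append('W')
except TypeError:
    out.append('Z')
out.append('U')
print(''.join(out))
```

Execution trace: 'A' (try body) → 'W' (try body, no exception) → 'U' (after the try/except). Output: AWU

Answer: AWU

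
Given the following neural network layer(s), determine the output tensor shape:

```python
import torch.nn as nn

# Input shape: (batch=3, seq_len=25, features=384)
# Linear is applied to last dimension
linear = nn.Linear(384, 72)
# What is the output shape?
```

Input: (3, 25, 384) -> Output: (3, 25, 72)

Answer: (3, 25, 72)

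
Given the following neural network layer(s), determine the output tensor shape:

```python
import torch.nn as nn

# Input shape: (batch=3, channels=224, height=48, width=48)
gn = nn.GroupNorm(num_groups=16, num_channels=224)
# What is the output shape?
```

Input: (3, 224, 48, 48) -> Output: (3, 224, 48, 48)

Answer: (3, 224, 48, 48)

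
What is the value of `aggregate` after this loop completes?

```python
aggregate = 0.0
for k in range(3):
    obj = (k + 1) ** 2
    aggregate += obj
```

Sum of squared losses 1² + 2² + ... + 3²
`aggregate` takes the values: 0.0 → 1.0 → 5.0 → 14.0

Answer: 14.0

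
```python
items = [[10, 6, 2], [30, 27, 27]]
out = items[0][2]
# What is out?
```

Trace:
`items = [[10, 6, 2], [30, 27, 27]]` → items = [[10, 6, 2], [30, 27, 27]]
`out = items[0][2]` → out = 2
So out = 2

Answer: 2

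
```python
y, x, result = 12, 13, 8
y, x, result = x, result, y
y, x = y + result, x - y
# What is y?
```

Trace:
`y, x, result = 12, 13, 8` → y = 12; x = 13; result = 8
`y, x, result = x, result, y` → y = 13; x = 8; result = 12
`y, x = y + result, x - y` → y = 25; x = -5
So y = 25

Answer: 25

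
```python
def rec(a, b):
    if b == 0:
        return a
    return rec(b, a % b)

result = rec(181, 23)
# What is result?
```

rec(181, 23) -> rec(23, 20) -> rec(20, 3) -> rec(3, 2) -> rec(2, 1) -> rec(1, 0) -> 1

Answer: 1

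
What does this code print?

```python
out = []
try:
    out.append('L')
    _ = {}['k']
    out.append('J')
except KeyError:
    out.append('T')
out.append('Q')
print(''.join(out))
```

Execution trace: 'L' (try body) → 'T' (except KeyError) → 'Q' (after the try/except). Output: LTQ

Answer: LTQ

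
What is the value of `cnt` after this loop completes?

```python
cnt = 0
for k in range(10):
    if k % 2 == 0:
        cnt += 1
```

Count numbers divisible by 2 in range(10)
`cnt` takes the values: 0 → 1 → 2 → 3 → 4 → 5

Answer: 5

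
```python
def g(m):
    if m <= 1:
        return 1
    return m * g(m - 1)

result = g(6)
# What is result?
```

g(6) = 6 * 5 * 4 * 3 * 2 * 1 = 720

Answer: 720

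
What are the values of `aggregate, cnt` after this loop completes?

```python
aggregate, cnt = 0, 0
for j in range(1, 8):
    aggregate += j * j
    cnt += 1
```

Sum of squares and count
`aggregate, cnt` takes the values: (0, 0) → (1, 0) → (1, 1) → (5, 1) → (5, 2) → (14, 2) → (14, 3) → (30, 3) → (30, 4) → (55, 4) → (55, 5) → (91, 5) → (91, 6) → (140, 6) → (140, 7)

Answer: 140, 7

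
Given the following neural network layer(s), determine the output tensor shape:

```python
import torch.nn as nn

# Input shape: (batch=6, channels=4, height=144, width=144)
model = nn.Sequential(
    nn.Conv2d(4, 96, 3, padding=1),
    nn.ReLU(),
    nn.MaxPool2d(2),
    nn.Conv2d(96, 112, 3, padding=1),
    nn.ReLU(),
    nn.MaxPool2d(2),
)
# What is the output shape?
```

Input: (6, 4, 144, 144) -> after first Conv2d: (6, 96, 144, 144) -> after first MaxPool2d: (6, 96, 72, 72) -> after second Conv2d: (6, 112, 72, 72) -> Output: (6, 112, 36, 36)

Answer: (6, 112, 36, 36)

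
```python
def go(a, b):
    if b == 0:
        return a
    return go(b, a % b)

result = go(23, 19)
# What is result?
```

go(23, 19) -> go(19, 4) -> go(4, 3) -> go(3, 1) -> go(1, 0) -> 1

Answer: 1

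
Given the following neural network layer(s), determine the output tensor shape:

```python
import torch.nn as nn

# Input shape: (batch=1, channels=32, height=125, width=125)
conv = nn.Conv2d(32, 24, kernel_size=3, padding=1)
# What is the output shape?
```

Input: (1, 32, 125, 125) -> Output: (1, 24, 125, 125)

Answer: (1, 24, 125, 125)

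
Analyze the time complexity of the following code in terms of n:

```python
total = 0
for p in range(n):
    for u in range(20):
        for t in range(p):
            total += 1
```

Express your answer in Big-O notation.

Each loop level contributes: n × 1 × n. Multiplying the contributions gives O(n^2).

Answer: O(n^2)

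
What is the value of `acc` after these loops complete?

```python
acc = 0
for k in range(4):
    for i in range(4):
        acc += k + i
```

Sum of all k+i for k,i in 4x4
`acc` takes the values: 0 → 1 → 3 → 6 → 7 → 9 → 12 → 16 → 18 → 21 → 25 → 30 → 33 → 37 → 42 → 48

Answer: 48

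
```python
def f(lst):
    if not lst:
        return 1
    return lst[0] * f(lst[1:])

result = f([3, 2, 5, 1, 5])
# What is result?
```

Product over [3, 2, 5, 1, 5] = 3 * 2 * 5 * 1 * 5 = 150

Answer: 150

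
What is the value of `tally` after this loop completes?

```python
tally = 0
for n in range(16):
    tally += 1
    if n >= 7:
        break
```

Loop breaks when n reaches 7, tally is 8
`tally` takes the values: 0 → 1 → 2 → 3 → 4 → 5 → 6 → 7 → 8

Answer: 8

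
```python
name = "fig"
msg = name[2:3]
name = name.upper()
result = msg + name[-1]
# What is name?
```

Trace:
`name = "fig"` → name = 'fig'
`msg = name[2:3]` → msg = 'g'
`name = name.upper()` → name = 'FIG'
`result = msg + name[-1]` → result = 'gG'
So name = 'FIG'

Answer: 'FIG'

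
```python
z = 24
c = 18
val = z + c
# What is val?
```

Trace:
`z = 24` → z = 24
`c = 18` → c = 18
`val = z + c` → val = 42
So val = 42

Answer: 42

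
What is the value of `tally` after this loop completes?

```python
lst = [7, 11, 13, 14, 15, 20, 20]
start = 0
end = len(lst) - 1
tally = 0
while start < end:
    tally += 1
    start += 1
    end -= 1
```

Iterations until pointers meet (list length 7)
`tally` takes the values: 0 → 1 → 2 → 3

Answer: 3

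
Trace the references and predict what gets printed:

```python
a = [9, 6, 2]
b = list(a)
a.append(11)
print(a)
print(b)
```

Key concept: list() constructor creates copy.
Step by step:
`a = [9, 6, 2]` → a = [9, 6, 2]
`b = list(a)` → b = [9, 6, 2]
`a.append(11)` → a = [9, 6, 2, 11]
`print(a)` → prints [9, 6, 2, 11]
`print(b)` → prints [9, 6, 2]

Answer:
[9, 6, 2, 11]
[9, 6, 2]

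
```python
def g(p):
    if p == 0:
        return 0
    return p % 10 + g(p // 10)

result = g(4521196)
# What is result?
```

Sum of digits of 4521196: 6 + 9 + 1 + 1 + 2 + 5 + 4 = 28

Answer: 28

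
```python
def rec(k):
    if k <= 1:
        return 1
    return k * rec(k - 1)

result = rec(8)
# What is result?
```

rec(8) = 8 * 7 * 6 * 5 * 4 * 3 * 2 * 1 = 40320

Answer: 40320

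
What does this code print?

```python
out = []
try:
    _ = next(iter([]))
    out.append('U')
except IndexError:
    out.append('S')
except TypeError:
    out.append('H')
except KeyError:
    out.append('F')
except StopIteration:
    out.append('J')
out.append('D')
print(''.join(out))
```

Execution trace: 'J' (except StopIteration) → 'D' (after the try/except). Output: JD

Answer: JD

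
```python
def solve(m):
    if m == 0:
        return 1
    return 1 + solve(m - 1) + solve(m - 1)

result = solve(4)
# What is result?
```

solve(m) = 1 + 2·solve(m-1), solve(0)=1. Closed form: (1+1)·2^4 - 1 = 31.

Answer: 31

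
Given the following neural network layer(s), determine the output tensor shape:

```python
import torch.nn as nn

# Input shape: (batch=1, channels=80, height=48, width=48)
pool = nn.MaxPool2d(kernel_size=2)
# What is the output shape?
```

Input: (1, 80, 48, 48) -> Output: (1, 80, 24, 24)

Answer: (1, 80, 24, 24)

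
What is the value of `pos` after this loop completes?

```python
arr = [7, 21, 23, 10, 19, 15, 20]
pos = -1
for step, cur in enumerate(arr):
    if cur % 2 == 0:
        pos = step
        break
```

First even number index in [7, 21, 23, 10, 19, 15, 20]
`pos` takes the values: -1 → 3

Answer: 3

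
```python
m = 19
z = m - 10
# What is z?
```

Trace:
`m = 19` → m = 19
`z = m - 10` → z = 9
So z = 9

Answer: 9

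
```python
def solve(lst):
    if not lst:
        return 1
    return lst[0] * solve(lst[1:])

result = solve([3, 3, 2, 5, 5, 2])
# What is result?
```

Product over [3, 3, 2, 5, 5, 2] = 3 * 3 * 2 * 5 * 5 * 2 = 900

Answer: 900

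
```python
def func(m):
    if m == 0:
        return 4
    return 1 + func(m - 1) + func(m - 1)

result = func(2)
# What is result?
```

func(m) = 1 + 2·func(m-1), func(0)=4. Closed form: (4+1)·2^2 - 1 = 19.

Answer: 19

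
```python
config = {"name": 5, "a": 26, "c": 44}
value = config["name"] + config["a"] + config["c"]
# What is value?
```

Trace:
`config = {"name": 5, "a": 26, "c": 44}` → config = {'name': 5, 'a': 26, 'c': 44}
`value = config["name"] + config["a"] + config["c"]` → value = 75
So value = 75

Answer: 75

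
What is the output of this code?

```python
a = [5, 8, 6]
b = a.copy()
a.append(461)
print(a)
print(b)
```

Key concept: list.copy() creates independent copy.
Step by step:
`a = [5, 8, 6]` → a = [5, 8, 6]
`b = a.copy()` → b = [5, 8, 6]
`a.append(461)` → a = [5, 8, 6, 461]
`print(a)` → prints [5, 8, 6, 461]
`print(b)` → prints [5, 8, 6]

Answer:
[5, 8, 6, 461]
[5, 8, 6]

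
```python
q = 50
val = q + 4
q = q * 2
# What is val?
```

Trace:
`q = 50` → q = 50
`val = q + 4` → val = 54
`q = q * 2` → q = 100
So val = 54

Answer: 54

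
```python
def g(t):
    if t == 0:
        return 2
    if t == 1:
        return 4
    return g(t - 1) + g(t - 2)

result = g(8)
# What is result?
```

Build up from base cases: g(0)=2, g(1)=4, g(2)=6, g(3)=10, g(4)=16, g(5)=26, g(6)=42, ..., g(8)=110

Answer: 110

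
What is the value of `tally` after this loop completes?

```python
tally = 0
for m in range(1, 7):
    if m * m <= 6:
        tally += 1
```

Count numbers where m² ≤ 6
`tally` takes the values: 0 → 1 → 2

Answer: 2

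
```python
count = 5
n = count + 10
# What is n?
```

Trace:
`count = 5` → count = 5
`n = count + 10` → n = 15
So n = 15

Answer: 15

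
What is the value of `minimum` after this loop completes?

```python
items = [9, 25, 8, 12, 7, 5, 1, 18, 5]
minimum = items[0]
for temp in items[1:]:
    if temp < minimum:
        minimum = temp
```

Minimum of [9, 25, 8, 12, 7, 5, 1, 18, 5]
`minimum` takes the values: 9 → 8 → 7 → 5 → 1

Answer: 1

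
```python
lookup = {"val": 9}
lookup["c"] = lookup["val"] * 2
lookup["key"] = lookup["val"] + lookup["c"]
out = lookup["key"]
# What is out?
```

Trace:
`lookup = {"val": 9}` → lookup = {'val': 9}
`lookup["c"] = lookup["val"] * 2` → lookup = {'val': 9, 'c': 18}
`lookup["key"] = lookup["val"] + lookup["c"]` → lookup = {'val': 9, 'c': 18, 'key': 27}
`out = lookup["key"]` → out = 27
So out = 27

Answer: 27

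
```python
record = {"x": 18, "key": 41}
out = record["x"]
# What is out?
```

Trace:
`record = {"x": 18, "key": 41}` → record = {'x': 18, 'key': 41}
`out = record["x"]` → out = 18
So out = 18

Answer: 18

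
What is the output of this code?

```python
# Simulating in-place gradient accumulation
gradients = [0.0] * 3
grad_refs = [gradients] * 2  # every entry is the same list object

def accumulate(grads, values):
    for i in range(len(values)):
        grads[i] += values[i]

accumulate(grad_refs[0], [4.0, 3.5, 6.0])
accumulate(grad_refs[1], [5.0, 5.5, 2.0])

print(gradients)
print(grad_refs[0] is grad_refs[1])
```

Key concept: gradient accumulation aliasing.
Step by step:
`gradients = [0.0] * 3` → gradients = [0.0, 0.0, 0.0]
`grad_refs = [gradients] * 2` → grad_refs = [[0.0, 0.0, 0.0], [0.0, 0.0, 0.0]]
`accumulate(grad_refs[0], [4.0, 3.5, 6.0])` → gradients = [4.0, 3.5, 6.0]; grad_refs = [[4.0, 3.5, 6.0], [4.0, 3.5, 6.0]]
`accumulate(grad_refs[1], [5.0, 5.5, 2.0])` → gradients = [9.0, 9.0, 8.0]; grad_refs = [[9.0, 9.0, 8.0], [9.0, 9.0, 8.0]]
`print(gradients)` → prints [9.0, 9.0, 8.0]
`print(grad_refs[0] is grad_refs[1])` → prints True

Answer:
[9.0, 9.0, 8.0]
True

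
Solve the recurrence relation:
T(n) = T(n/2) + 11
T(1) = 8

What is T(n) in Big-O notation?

Each step divides n by 2 and adds 11. After log_2(n) steps we reach T(1)=8. So T(n) = 11·log_2(n) + 8 = O(log n).

Answer: O(log n)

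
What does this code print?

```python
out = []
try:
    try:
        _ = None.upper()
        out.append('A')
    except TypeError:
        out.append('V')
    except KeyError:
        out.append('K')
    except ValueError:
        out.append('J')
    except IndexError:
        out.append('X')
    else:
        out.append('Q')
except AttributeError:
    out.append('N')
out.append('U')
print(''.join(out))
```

Execution trace: 'N' (outer except AttributeError) → 'U' (after the try/except). Output: NU

Answer: NU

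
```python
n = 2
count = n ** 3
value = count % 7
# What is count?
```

Trace:
`n = 2` → n = 2
`count = n ** 3` → count = 8
`value = count % 7` → value = 1
So count = 8

Answer: 8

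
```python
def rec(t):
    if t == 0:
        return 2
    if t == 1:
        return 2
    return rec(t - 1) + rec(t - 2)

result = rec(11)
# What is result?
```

Build up from base cases: rec(0)=2, rec(1)=2, rec(2)=4, rec(3)=6, rec(4)=10, rec(5)=16, rec(6)=26, ..., rec(11)=288

Answer: 288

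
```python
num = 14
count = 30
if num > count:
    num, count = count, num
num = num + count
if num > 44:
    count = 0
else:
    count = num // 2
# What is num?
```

Trace:
`num = 14` → num = 14
`count = 30` → count = 30
`if num > count: ...` → num > count is False → no variable changes
`num = num + count` → num = 44
`if num > 44: ...` → num > 44 is False, take else branch → count = 22
So num = 44

Answer: 44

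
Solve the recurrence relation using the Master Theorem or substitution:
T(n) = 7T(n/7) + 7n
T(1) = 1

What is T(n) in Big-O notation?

By Master Theorem: a=7, b=7, f(n)=7n. Since log_7(7) = 1 and f(n) = Θ(n^1), Case 2 applies. T(n) = O(n log n).

Answer: O(n log n)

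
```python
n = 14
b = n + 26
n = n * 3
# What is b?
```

Trace:
`n = 14` → n = 14
`b = n + 26` → b = 40
`n = n * 3` → n = 42
So b = 40

Answer: 40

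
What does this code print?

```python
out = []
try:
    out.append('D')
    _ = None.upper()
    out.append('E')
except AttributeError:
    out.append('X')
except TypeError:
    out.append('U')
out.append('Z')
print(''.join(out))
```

Execution trace: 'D' (try body) → 'X' (except AttributeError) → 'Z' (after the try/except). Output: DXZ

Answer: DXZ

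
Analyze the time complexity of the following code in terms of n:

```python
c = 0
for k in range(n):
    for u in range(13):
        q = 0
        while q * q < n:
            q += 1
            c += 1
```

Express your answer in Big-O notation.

Each loop level contributes: n × 1 × √n. Multiplying the contributions gives O(n√n).

Answer: O(n√n)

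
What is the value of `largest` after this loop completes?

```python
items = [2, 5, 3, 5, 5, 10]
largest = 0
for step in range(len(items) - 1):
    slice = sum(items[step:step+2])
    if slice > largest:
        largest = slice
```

Max sum of 2-element window in [2, 5, 3, 5, 5, 10]
`largest` takes the values: 0 → 7 → 8 → 10 → 15

Answer: 15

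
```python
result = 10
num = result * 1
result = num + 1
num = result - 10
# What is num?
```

Trace:
`result = 10` → result = 10
`num = result * 1` → num = 10
`result = num + 1` → result = 11
`num = result - 10` → num = 1
So num = 1

Answer: 1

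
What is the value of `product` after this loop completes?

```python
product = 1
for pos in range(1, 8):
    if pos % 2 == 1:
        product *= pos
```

Product of odd numbers 1 to 7
`product` takes the values: 1 → 3 → 15 → 105

Answer: 105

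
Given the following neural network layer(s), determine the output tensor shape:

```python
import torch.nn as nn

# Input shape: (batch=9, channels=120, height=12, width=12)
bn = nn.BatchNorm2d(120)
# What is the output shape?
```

Input: (9, 120, 12, 12) -> Output: (9, 120, 12, 12)

Answer: (9, 120, 12, 12)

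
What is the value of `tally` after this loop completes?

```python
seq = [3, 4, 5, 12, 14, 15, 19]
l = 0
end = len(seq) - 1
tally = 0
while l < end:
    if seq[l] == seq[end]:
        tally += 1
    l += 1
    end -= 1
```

Count matching pairs from ends
`tally` takes the values: 0

Answer: 0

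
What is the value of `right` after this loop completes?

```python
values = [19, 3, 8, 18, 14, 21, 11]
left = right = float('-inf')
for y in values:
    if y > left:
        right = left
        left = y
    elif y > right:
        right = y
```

Second largest (with repeats) in [19, 3, 8, 18, 14, 21, 11]
`right` takes the values: -inf → 3 → 8 → 18 → 19

Answer: 19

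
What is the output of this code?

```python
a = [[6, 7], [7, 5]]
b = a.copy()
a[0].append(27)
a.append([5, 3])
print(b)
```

Key concept: shallow copy with nested lists.
Step by step:
`a = [[6, 7], [7, 5]]` → a = [[6, 7], [7, 5]]
`b = a.copy()` → b = [[6, 7], [7, 5]]
`a[0].append(27)` → a = [[6, 7, 27], [7, 5]]; b = [[6, 7, 27], [7, 5]]
`a.append([5, 3])` → a = [[6, 7, 27], [7, 5], [5, 3]]
`print(b)` → prints [[6, 7, 27], [7, 5]]

Answer: [[6, 7, 27], [7, 5]]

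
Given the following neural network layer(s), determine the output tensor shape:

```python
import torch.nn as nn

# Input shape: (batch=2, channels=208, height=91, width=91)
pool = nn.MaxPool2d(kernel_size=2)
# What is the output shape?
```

Input: (2, 208, 91, 91) -> Output: (2, 208, 45, 45)

Answer: (2, 208, 45, 45)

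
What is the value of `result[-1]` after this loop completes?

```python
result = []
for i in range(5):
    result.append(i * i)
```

Last element of squares 0 to 4
`result` takes the values: [] → [0] → [0, 1] → [0, 1, 4] → [0, 1, 4, 9] → [0, 1, 4, 9, 16]
So `result[-1]` = 16

Answer: 16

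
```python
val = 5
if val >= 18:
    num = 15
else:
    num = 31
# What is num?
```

Trace:
`val = 5` → val = 5
`if val >= 18: ...` → val >= 18 is False, take else branch → num = 31
So num = 31

Answer: 31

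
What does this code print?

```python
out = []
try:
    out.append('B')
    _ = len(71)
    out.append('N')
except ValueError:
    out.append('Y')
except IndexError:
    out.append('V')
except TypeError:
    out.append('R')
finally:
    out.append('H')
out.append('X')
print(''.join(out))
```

Execution trace: 'B' (try body) → 'R' (except TypeError) → 'H' (finally) → 'X' (after the try/except). Output: BRHX

Answer: BRHX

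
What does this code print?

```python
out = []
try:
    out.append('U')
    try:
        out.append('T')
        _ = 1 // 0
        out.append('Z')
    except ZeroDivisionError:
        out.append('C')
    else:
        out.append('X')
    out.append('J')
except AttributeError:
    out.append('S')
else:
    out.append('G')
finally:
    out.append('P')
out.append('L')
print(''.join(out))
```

Execution trace: 'U' (try body) → 'T' (inner try body) → 'C' (inner except ZeroDivisionError) → 'J' (try body, no exception) → 'G' (else) → 'P' (finally) → 'L' (after the try/except). Output: UTCJGPL

Answer: UTCJGPL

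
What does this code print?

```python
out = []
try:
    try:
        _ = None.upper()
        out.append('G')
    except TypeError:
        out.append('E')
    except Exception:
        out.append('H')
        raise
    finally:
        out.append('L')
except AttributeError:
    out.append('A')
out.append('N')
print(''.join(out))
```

Execution trace: 'H' (inner except Exception) → 'L' (inner finally) → 'A' (outer except AttributeError) → 'N' (after the try/except). Output: HLAN

Answer: HLAN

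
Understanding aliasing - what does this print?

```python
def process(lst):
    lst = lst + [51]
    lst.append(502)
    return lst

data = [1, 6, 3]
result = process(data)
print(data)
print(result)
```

Key concept: rebinding parameter vs mutation.
Step by step:
`data = [1, 6, 3]` → data = [1, 6, 3]
`result = process(data)` → result = [1, 6, 3, 51, 502]
`print(data)` → prints [1, 6, 3]
`print(result)` → prints [1, 6, 3, 51, 502]

Answer:
[1, 6, 3]
[1, 6, 3, 51, 502]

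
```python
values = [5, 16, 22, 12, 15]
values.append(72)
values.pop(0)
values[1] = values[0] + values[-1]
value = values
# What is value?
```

Trace:
`values = [5, 16, 22, 12, 15]` → values = [5, 16, 22, 12, 15]
`values.append(72)` → values = [5, 16, 22, 12, 15, 72]
`values.pop(0)` → values = [16, 22, 12, 15, 72]
`values[1] = values[0] + values[-1]` → values = [16, 88, 12, 15, 72]
`value = values` → value = [16, 88, 12, 15, 72]
So value = [16, 88, 12, 15, 72]

Answer: [16, 88, 12, 15, 72]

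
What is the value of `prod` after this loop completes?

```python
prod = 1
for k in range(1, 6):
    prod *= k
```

5! = 120
`prod` takes the values: 1 → 2 → 6 → 24 → 120

Answer: 120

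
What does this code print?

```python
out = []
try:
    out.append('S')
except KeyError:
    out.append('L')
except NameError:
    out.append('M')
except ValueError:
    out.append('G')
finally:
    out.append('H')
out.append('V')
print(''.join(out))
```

Execution trace: 'S' (try body, no exception) → 'H' (finally) → 'V' (after the try/except). Output: SHV

Answer: SHV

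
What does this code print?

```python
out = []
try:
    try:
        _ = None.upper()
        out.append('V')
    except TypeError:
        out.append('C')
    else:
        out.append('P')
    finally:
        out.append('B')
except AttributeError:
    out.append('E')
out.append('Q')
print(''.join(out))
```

Execution trace: 'B' (inner finally) → 'E' (outer except AttributeError) → 'Q' (after the try/except). Output: BEQ

Answer: BEQ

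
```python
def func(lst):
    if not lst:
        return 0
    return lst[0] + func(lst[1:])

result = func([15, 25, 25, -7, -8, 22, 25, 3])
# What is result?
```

15 + 25 + 25 + (-7) + (-8) + 22 + 25 + 3 + 0 = 100

Answer: 100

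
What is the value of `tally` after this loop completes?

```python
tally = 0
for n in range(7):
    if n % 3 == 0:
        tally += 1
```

Count numbers divisible by 3 in range(7)
`tally` takes the values: 0 → 1 → 2 → 3

Answer: 3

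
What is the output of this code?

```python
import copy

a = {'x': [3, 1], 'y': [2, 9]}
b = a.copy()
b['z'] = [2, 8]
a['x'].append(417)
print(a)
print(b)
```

Key concept: shallow copy of dict with mutable values.
Step by step:
`a = {'x': [3, 1], 'y': [2, 9]}` → a = {'x': [3, 1], 'y': [2, 9]}
`b = a.copy()` → b = {'x': [3, 1], 'y': [2, 9]}
`b['z'] = [2, 8]` → b = {'x': [3, 1], 'y': [2, 9], 'z': [2, 8]}
`a['x'].append(417)` → a = {'x': [3, 1, 417], 'y': [2, 9]}; b = {'x': [3, 1, 417], 'y': [2, 9], 'z': [2, 8]}
`print(a)` → prints {'x': [3, 1, 417], 'y': [2, 9]}
`print(b)` → prints {'x': [3, 1, 417], 'y': [2, 9], 'z': [2, 8]}

Answer:
{'x': [3, 1, 417], 'y': [2, 9]}
{'x': [3, 1, 417], 'y': [2, 9], 'z': [2, 8]}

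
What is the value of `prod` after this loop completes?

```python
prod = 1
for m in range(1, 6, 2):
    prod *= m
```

Product of 1, 3, 5, ... up to 5
`prod` takes the values: 1 → 3 → 15

Answer: 15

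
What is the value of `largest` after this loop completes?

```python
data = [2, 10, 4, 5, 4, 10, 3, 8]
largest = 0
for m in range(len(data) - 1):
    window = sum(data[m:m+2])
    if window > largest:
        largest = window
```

Max sum of 2-element window in [2, 10, 4, 5, 4, 10, 3, 8]
`largest` takes the values: 0 → 12 → 14

Answer: 14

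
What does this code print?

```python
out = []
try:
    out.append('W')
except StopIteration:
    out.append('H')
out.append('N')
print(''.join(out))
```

Execution trace: 'W' (try body, no exception) → 'N' (after the try/except). Output: WN

Answer: WN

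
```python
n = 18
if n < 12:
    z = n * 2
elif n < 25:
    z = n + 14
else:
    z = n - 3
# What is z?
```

Trace:
`n = 18` → n = 18
`if n < 12: ...` → n < 12 is False, n < 25 is True → z = 32
So z = 32

Answer: 32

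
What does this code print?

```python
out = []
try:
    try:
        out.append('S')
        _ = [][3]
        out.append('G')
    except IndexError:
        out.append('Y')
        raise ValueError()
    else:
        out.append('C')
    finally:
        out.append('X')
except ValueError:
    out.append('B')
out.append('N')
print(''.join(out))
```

Execution trace: 'S' (inner try body) → 'Y' (inner except IndexError) → 'X' (inner finally) → 'B' (outer except ValueError) → 'N' (after the try/except). Output: SYXBN

Answer: SYXBN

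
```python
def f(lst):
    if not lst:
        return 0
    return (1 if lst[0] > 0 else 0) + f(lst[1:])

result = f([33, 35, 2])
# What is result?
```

Count of positive elements in [33, 35, 2] = 3

Answer: 3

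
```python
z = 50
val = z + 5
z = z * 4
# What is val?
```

Trace:
`z = 50` → z = 50
`val = z + 5` → val = 55
`z = z * 4` → z = 200
So val = 55

Answer: 55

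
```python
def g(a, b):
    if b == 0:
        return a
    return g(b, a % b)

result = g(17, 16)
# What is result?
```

g(17, 16) -> g(16, 1) -> g(1, 0) -> 1

Answer: 1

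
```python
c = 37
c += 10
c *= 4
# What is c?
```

Trace:
`c = 37` → c = 37
`c += 10` → c = 47
`c *= 4` → c = 188
So c = 188

Answer: 188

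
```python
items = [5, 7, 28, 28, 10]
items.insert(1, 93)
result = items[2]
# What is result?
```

Trace:
`items = [5, 7, 28, 28, 10]` → items = [5, 7, 28, 28, 10]
`items.insert(1, 93)` → items = [5, 93, 7, 28, 28, 10]
`result = items[2]` → result = 7
So result = 7

Answer: 7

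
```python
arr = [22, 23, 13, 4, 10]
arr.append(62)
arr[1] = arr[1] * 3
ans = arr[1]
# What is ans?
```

Trace:
`arr = [22, 23, 13, 4, 10]` → arr = [22, 23, 13, 4, 10]
`arr.append(62)` → arr = [22, 23, 13, 4, 10, 62]
`arr[1] = arr[1] * 3` → arr = [22, 69, 13, 4, 10, 62]
`ans = arr[1]` → ans = 69
So ans = 69

Answer: 69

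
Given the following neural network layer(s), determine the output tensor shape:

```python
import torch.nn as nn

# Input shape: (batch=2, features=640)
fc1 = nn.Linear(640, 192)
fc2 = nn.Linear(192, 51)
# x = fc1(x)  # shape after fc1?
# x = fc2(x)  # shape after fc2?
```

Input: (2, 640) -> after fc1: (2, 192) -> Output: (2, 51)

Answer: (2, 51)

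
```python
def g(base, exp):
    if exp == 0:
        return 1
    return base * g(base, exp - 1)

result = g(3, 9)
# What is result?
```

g(3, 9) = 3 * 3 * 3 * 3 * 3 * 3 * 3 * 3 * 3 = 19683

Answer: 19683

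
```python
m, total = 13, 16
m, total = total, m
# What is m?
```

Trace:
`m, total = 13, 16` → m = 13; total = 16
`m, total = total, m` → m = 16; total = 13
So m = 16

Answer: 16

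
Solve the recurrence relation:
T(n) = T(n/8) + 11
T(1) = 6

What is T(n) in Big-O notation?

Each step divides n by 8 and adds 11. After log_8(n) steps we reach T(1)=6. So T(n) = 11·log_8(n) + 6 = O(log n).

Answer: O(log n)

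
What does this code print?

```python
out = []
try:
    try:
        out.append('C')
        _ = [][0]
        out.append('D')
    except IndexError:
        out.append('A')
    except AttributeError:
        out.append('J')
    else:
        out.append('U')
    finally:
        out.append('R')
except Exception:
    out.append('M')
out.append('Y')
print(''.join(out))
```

Execution trace: 'C' (inner try body) → 'A' (inner except IndexError) → 'R' (inner finally) → 'Y' (after the try/except). Output: CARY

Answer: CARY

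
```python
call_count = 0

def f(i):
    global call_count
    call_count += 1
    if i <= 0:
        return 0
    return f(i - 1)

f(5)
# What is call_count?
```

Linear recursion stepping by 1: 6 calls from i=5 down to ≤0.

Answer: 6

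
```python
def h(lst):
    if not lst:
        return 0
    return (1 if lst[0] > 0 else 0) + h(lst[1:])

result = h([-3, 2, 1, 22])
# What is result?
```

Count of positive elements in [-3, 2, 1, 22] = 3

Answer: 3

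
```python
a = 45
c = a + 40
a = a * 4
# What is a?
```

Trace:
`a = 45` → a = 45
`c = a + 40` → c = 85
`a = a * 4` → a = 180
So a = 180

Answer: 180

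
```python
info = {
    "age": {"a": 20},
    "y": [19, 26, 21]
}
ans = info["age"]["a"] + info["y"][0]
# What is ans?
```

Trace:
`info = { ...` → info = {'age': {'a': 20}, 'y': [19, 26, 21]}
`ans = info["age"]["a"] + info["y"][0]` → ans = 39
So ans = 39

Answer: 39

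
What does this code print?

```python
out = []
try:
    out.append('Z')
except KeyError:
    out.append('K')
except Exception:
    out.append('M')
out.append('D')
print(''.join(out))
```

Execution trace: 'Z' (try body, no exception) → 'D' (after the try/except). Output: ZD

Answer: ZD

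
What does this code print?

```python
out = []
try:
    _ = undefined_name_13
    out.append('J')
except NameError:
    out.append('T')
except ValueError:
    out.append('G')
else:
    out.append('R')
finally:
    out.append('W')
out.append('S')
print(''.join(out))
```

Execution trace: 'T' (except NameError) → 'W' (finally) → 'S' (after the try/except). Output: TWS

Answer: TWS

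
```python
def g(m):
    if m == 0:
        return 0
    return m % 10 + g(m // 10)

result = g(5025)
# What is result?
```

Sum of digits of 5025: 5 + 2 + 0 + 5 = 12

Answer: 12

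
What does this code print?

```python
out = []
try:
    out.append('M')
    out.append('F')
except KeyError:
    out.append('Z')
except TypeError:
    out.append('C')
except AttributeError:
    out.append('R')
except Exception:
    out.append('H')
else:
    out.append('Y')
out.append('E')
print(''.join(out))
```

Execution trace: 'M' (try body) → 'F' (try body, no exception) → 'Y' (else) → 'E' (after the try/except). Output: MFYE

Answer: MFYE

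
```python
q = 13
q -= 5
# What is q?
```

Trace:
`q = 13` → q = 13
`q -= 5` → q = 8
So q = 8

Answer: 8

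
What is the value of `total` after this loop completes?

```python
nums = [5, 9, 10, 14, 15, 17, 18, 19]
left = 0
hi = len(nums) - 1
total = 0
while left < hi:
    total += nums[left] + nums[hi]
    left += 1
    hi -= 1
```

Sum of pairs from ends
`total` takes the values: 0 → 24 → 51 → 78 → 107

Answer: 107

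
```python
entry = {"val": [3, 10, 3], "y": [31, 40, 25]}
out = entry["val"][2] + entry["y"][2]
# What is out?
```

Trace:
`entry = {"val": [3, 10, 3], "y": [31, 40, 25]}` → entry = {'val': [3, 10, 3], 'y': [31, 40, 25]}
`out = entry["val"][2] + entry["y"][2]` → out = 28
So out = 28

Answer: 28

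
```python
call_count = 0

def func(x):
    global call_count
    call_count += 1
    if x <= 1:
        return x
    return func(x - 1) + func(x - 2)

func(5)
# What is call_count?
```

Calls(x) = 1 + Calls(x-1) + Calls(x-2); Calls(0)=Calls(1)=1. For x=5 this gives 15.

Answer: 15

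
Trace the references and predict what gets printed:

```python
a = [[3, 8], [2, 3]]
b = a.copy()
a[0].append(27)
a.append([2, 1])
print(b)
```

Key concept: shallow copy with nested lists.
Step by step:
`a = [[3, 8], [2, 3]]` → a = [[3, 8], [2, 3]]
`b = a.copy()` → b = [[3, 8], [2, 3]]
`a[0].append(27)` → a = [[3, 8, 27], [2, 3]]; b = [[3, 8, 27], [2, 3]]
`a.append([2, 1])` → a = [[3, 8, 27], [2, 3], [2, 1]]
`print(b)` → prints [[3, 8, 27], [2, 3]]

Answer: [[3, 8, 27], [2, 3]]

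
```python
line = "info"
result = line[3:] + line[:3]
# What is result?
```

Trace:
`line = "info"` → line = 'info'
`result = line[3:] + line[:3]` → result = 'oinf'
So result = 'oinf'

Answer: 'oinf'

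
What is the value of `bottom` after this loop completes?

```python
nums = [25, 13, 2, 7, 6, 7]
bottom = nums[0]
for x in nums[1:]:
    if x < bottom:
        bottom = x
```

Minimum of [25, 13, 2, 7, 6, 7]
`bottom` takes the values: 25 → 13 → 2

Answer: 2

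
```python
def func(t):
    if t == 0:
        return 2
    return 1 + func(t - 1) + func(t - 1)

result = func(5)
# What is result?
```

func(t) = 1 + 2·func(t-1), func(0)=2. Closed form: (2+1)·2^5 - 1 = 95.

Answer: 95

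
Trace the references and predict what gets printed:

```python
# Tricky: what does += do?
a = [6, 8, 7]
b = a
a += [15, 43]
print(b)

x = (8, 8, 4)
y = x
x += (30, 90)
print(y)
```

Key concept: += behavior differs for mutable vs immutable.
Step by step:
`a = [6, 8, 7]` → a = [6, 8, 7]
`b = a` → b = [6, 8, 7] (same object as a)
`a += [15, 43]` → a = [6, 8, 7, 15, 43] (same object as b); b = [6, 8, 7, 15, 43] (same object as a)
`print(b)` → prints [6, 8, 7, 15, 43]
`x = (8, 8, 4)` → x = (8, 8, 4)
`y = x` → y = (8, 8, 4)
`x += (30, 90)` → x = (8, 8, 4, 30, 90)
`print(y)` → prints (8, 8, 4)

Answer:
[6, 8, 7, 15, 43]
(8, 8, 4)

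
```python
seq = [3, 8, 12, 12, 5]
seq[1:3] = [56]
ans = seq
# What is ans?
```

Trace:
`seq = [3, 8, 12, 12, 5]` → seq = [3, 8, 12, 12, 5]
`seq[1:3] = [56]` → seq = [3, 56, 12, 5]
`ans = seq` → ans = [3, 56, 12, 5]
So ans = [3, 56, 12, 5]

Answer: [3, 56, 12, 5]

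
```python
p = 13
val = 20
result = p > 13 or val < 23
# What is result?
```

Trace:
`p = 13` → p = 13
`val = 20` → val = 20
`result = p > 13 or val < 23` → result = True
So result = True

Answer: True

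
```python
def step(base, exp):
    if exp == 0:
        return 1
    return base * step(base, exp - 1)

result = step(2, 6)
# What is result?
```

step(2, 6) = 2 * 2 * 2 * 2 * 2 * 2 = 64

Answer: 64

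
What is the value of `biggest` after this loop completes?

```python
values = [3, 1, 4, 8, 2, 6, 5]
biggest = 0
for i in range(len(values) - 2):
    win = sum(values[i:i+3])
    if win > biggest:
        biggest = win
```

Max sum of 3-element window in [3, 1, 4, 8, 2, 6, 5]
`biggest` takes the values: 0 → 8 → 13 → 14 → 16

Answer: 16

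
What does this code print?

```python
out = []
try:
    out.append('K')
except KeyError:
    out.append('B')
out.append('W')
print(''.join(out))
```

Execution trace: 'K' (try body, no exception) → 'W' (after the try/except). Output: KW

Answer: KW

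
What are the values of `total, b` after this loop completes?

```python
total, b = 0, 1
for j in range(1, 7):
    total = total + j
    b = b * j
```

Sum and factorial of 1 to 6
`total, b` takes the values: (0, 1) → (1, 1) → (3, 1) → (3, 2) → (6, 2) → (6, 6) → (10, 6) → (10, 24) → (15, 24) → (15, 120) → (21, 120) → (21, 720)

Answer: 21, 720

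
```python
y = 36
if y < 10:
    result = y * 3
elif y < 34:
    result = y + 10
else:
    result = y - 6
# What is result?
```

Trace:
`y = 36` → y = 36
`if y < 10: ...` → y < 10 is False, y < 34 is False, take else branch → result = 30
So result = 30

Answer: 30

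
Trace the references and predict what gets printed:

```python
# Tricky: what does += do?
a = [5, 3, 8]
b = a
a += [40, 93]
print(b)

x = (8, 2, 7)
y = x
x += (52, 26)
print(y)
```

Key concept: += behavior differs for mutable vs immutable.
Step by step:
`a = [5, 3, 8]` → a = [5, 3, 8]
`b = a` → b = [5, 3, 8] (same object as a)
`a += [40, 93]` → a = [5, 3, 8, 40, 93] (same object as b); b = [5, 3, 8, 40, 93] (same object as a)
`print(b)` → prints [5, 3, 8, 40, 93]
`x = (8, 2, 7)` → x = (8, 2, 7)
`y = x` → y = (8, 2, 7)
`x += (52, 26)` → x = (8, 2, 7, 52, 26)
`print(y)` → prints (8, 2, 7)

Answer:
[5, 3, 8, 40, 93]
(8, 2, 7)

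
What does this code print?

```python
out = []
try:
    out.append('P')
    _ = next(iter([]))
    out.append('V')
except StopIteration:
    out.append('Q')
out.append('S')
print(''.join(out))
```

Execution trace: 'P' (try body) → 'Q' (except StopIteration) → 'S' (after the try/except). Output: PQS

Answer: PQS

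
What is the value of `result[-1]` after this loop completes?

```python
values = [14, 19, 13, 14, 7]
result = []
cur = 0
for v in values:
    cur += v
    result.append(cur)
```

Cumulative sum ends at 67
`result` takes the values: [] → [14] → [14, 33] → [14, 33, 46] → [14, 33, 46, 60] → [14, 33, 46, 60, 67]
So `result[-1]` = 67

Answer: 67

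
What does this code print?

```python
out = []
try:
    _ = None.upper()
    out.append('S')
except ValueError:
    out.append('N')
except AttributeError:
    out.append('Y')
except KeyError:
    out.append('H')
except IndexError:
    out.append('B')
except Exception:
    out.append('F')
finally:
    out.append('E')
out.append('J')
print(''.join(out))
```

Execution trace: 'Y' (except AttributeError) → 'E' (finally) → 'J' (after the try/except). Output: YEJ

Answer: YEJ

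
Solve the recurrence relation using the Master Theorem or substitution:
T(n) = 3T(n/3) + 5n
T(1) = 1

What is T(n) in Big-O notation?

By Master Theorem: a=3, b=3, f(n)=5n. Since log_3(3) = 1 and f(n) = Θ(n^1), Case 2 applies. T(n) = O(n log n).

Answer: O(n log n)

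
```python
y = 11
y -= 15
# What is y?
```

Trace:
`y = 11` → y = 11
`y -= 15` → y = -4
So y = -4

Answer: -4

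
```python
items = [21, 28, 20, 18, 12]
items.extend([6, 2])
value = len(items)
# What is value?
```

Trace:
`items = [21, 28, 20, 18, 12]` → items = [21, 28, 20, 18, 12]
`items.extend([6, 2])` → items = [21, 28, 20, 18, 12, 6, 2]
`value = len(items)` → value = 7
So value = 7

Answer: 7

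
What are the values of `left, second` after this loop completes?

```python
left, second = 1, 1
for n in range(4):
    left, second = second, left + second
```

Fibonacci: after 4 iterations
`left, second` takes the values: (1, 1) → (1, 2) → (2, 3) → (3, 5) → (5, 8)

Answer: 5, 8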